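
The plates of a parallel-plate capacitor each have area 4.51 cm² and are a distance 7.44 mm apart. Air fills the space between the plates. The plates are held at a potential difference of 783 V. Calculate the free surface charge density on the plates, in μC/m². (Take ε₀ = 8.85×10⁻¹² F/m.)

0.931 μC/m²

A = 4.51 cm² = 4.51×10⁻⁴ m².
C = ε₀A/d = 8.85×10⁻¹² × 4.51×10⁻⁴ / 7.44×10⁻³ = 5.36×10⁻¹³ F.
σ = Q/A = CV/A = 5.36×10⁻¹³ × 783 / 4.51×10⁻⁴ = 9.31×10⁻⁷ C/m².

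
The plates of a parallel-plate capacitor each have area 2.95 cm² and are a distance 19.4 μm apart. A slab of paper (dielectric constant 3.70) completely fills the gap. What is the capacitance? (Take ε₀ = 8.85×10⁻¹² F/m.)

A = 2.95 cm² = 2.95×10⁻⁴ m².
C = κε₀A/d = 3.70 × 8.85×10⁻¹² × 2.95×10⁻⁴ / 1.94×10⁻⁵ = 4.98×10⁻¹⁰ F.

498 pF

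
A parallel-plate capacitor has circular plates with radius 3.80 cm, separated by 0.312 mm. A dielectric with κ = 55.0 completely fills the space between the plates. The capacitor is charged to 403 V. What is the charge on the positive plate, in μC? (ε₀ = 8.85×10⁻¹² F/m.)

2.85 μC

A = π(3.80 cm)² = 4.54×10⁻³ m².
C = κε₀A/d = 55.0 × 8.85×10⁻¹² × 4.54×10⁻³ / 3.12×10⁻⁴ = 7.08×10⁻⁹ F.
Q = CV = 7.08×10⁻⁹ × 403 = 2.85×10⁻⁶ C.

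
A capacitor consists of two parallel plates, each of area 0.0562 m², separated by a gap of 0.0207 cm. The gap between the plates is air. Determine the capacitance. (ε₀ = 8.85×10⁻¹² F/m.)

C = ε₀A/d = 8.85×10⁻¹² × 5.62×10⁻² / 2.07×10⁻⁴ = 2.40×10⁻⁹ F.

C ≈ 2.40 nF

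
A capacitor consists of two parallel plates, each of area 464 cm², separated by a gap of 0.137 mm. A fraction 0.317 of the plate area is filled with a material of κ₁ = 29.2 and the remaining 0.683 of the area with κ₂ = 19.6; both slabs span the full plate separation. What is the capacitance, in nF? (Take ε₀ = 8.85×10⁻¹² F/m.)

A = 464 cm² = 4.64×10⁻² m².
Side-by-side slabs ⇒ two capacitors in parallel, each spanning the full gap.
C₁ = κ₁ε₀A₁/d = 29.2 × 8.85×10⁻¹² × 1.47×10⁻² / 1.37×10⁻⁴ = 2.77×10⁻⁸ F.
C₂ = κ₂ε₀A₂/d = 19.6 × 8.85×10⁻¹² × 3.17×10⁻² / 1.37×10⁻⁴ = 4.01×10⁻⁸ F.
C = C₁ + C₂ = 6.79×10⁻⁸ F.

C ≈ 67.9 nF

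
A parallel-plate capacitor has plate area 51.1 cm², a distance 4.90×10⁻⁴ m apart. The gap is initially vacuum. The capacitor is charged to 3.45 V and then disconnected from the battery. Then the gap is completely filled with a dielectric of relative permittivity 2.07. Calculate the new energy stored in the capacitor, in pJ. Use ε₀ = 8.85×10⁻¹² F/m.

265 pJ

A = 51.1 cm² = 5.11×10⁻³ m².
Initially C₁ = ε₀A/d = 8.85×10⁻¹² × 5.11×10⁻³ / 4.90×10⁻⁴ = 9.23×10⁻¹¹ F.
U₁ = 5.49×10⁻¹⁰ J.
Isolated ⇒ Q is held fixed. C₂ = 2.07 C₁ and U = Q²/(2C), so U₂/U₁ = C₁/C₂ = 0.483.
U₂ = 0.483 × 5.49×10⁻¹⁰ = 2.65×10⁻¹⁰ J.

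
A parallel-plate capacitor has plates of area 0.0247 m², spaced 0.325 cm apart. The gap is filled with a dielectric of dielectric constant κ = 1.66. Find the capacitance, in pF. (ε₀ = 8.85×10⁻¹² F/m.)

C = κε₀A/d = 1.66 × 8.85×10⁻¹² × 2.47×10⁻² / 3.25×10⁻³ = 1.12×10⁻¹⁰ F.

112 pF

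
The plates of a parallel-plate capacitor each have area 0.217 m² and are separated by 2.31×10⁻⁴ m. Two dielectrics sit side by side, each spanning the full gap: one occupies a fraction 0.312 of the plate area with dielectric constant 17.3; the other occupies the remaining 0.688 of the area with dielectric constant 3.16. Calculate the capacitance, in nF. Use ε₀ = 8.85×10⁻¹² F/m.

62.9 nF

Side-by-side slabs ⇒ two capacitors in parallel, each spanning the full gap.
C₁ = κ₁ε₀A₁/d = 17.3 × 8.85×10⁻¹² × 6.77×10⁻² / 2.31×10⁻⁴ = 4.49×10⁻⁸ F.
C₂ = κ₂ε₀A₂/d = 3.16 × 8.85×10⁻¹² × 0.149 / 2.31×10⁻⁴ = 1.81×10⁻⁸ F.
C = C₁ + C₂ = 6.29×10⁻⁸ F.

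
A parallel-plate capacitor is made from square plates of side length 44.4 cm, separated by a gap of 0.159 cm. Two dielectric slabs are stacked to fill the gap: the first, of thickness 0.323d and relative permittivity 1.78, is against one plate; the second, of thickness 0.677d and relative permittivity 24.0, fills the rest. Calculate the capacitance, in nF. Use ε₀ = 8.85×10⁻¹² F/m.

5.23 nF

A = (44.4 cm)² = 0.197 m².
Stacked slabs ⇒ two capacitors in series, each with the full plate area.
C₁ = κ₁ε₀A/d₁ = 1.78 × 8.85×10⁻¹² × 0.197 / 5.14×10⁻⁴ = 6.05×10⁻⁹ F.
C₂ = κ₂ε₀A/d₂ = 24.0 × 8.85×10⁻¹² × 0.197 / 1.08×10⁻³ = 3.89×10⁻⁸ F.
C = (1/C₁ + 1/C₂)⁻¹ = 5.23×10⁻⁹ F.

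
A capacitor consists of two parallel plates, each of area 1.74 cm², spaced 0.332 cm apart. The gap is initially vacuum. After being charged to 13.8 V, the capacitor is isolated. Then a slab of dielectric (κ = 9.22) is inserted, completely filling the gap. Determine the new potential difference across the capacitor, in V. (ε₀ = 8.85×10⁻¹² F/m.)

1.50 V

A = 1.74 cm² = 1.74×10⁻⁴ m².
Initially C₁ = ε₀A/d = 8.85×10⁻¹² × 1.74×10⁻⁴ / 3.32×10⁻³ = 4.64×10⁻¹³ F.
V₁ = 13.8 V.
Isolated ⇒ Q is held fixed. C₂ = 9.22 C₁ and V = Q/C, so V₂/V₁ = C₁/C₂ = 0.108.
V₂ = 0.108 × 13.8 = 1.50 V.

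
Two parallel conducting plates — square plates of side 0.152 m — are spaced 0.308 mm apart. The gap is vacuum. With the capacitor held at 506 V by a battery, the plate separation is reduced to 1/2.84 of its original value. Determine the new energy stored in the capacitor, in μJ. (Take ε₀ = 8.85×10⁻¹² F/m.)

U ≈ 241 μJ

A = (0.152 m)² = 2.31×10⁻² m².
Initially C₁ = ε₀A/d = 8.85×10⁻¹² × 2.31×10⁻² / 3.08×10⁻⁴ = 6.64×10⁻¹⁰ F.
U₁ = 8.50×10⁻⁵ J.
Battery connected ⇒ V is held fixed. C₂ = 2.84 C₁ and U = ½CV², so U₂/U₁ = C₂/C₁ = 2.84.
U₂ = 2.84 × 8.50×10⁻⁵ = 2.41×10⁻⁴ J.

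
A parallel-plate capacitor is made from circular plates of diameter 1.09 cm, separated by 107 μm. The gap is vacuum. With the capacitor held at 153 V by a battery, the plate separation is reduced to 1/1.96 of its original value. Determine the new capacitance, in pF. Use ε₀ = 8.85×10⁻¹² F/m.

A = π(1.09/2 cm)² = 9.33×10⁻⁵ m².
Initially C₁ = ε₀A/d = 8.85×10⁻¹² × 9.33×10⁻⁵ / 1.07×10⁻⁴ = 7.72×10⁻¹² F.
C = ε₀A/d scales as 1/d, so C₂/C₁ = d₁/d₂ = 1.96.
C₂ = 1.96 × 7.72×10⁻¹² = 1.51×10⁻¹¹ F.

C ≈ 15.1 pF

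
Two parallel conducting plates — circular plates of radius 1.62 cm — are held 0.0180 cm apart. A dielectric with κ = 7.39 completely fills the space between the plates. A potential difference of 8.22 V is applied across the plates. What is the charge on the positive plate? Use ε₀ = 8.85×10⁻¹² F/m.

Q ≈ 2.46 nC

A = π(1.62 cm)² = 8.24×10⁻⁴ m².
C = κε₀A/d = 7.39 × 8.85×10⁻¹² × 8.24×10⁻⁴ / 1.80×10⁻⁴ = 3.00×10⁻¹⁰ F.
Q = CV = 3.00×10⁻¹⁰ × 8.22 = 2.46×10⁻⁹ C.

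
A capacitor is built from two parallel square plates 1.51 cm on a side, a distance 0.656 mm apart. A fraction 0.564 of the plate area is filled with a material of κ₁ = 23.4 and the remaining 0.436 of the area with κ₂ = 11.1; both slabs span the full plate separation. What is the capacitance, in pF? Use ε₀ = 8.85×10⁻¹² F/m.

55.5 pF

A = (1.51 cm)² = 2.28×10⁻⁴ m².
Side-by-side slabs ⇒ two capacitors in parallel, each spanning the full gap.
C₁ = κ₁ε₀A₁/d = 23.4 × 8.85×10⁻¹² × 1.29×10⁻⁴ / 6.56×10⁻⁴ = 4.06×10⁻¹¹ F.
C₂ = κ₂ε₀A₂/d = 11.1 × 8.85×10⁻¹² × 9.94×10⁻⁵ / 6.56×10⁻⁴ = 1.49×10⁻¹¹ F.
C = C₁ + C₂ = 5.55×10⁻¹¹ F.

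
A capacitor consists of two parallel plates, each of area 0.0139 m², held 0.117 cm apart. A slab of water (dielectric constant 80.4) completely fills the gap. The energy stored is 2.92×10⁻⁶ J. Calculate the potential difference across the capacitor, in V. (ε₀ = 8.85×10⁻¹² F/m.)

C = κε₀A/d = 80.4 × 8.85×10⁻¹² × 1.39×10⁻² / 1.17×10⁻³ = 8.45×10⁻⁹ F.
V = √(2U/C) = √(2 × 2.92×10⁻⁶ / 8.45×10⁻⁹) = 26.3 V.

26.3 V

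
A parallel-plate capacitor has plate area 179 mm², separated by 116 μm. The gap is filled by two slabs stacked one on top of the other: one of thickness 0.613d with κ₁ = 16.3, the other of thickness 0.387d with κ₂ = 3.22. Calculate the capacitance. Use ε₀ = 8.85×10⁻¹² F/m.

A = 179 mm² = 1.79×10⁻⁴ m².
Stacked slabs ⇒ two capacitors in series, each with the full plate area.
C₁ = κ₁ε₀A/d₁ = 16.3 × 8.85×10⁻¹² × 1.79×10⁻⁴ / 7.11×10⁻⁵ = 3.63×10⁻¹⁰ F.
C₂ = κ₂ε₀A/d₂ = 3.22 × 8.85×10⁻¹² × 1.79×10⁻⁴ / 4.49×10⁻⁵ = 1.14×10⁻¹⁰ F.
C = (1/C₁ + 1/C₂)⁻¹ = 8.65×10⁻¹¹ F.

C ≈ 86.5 pF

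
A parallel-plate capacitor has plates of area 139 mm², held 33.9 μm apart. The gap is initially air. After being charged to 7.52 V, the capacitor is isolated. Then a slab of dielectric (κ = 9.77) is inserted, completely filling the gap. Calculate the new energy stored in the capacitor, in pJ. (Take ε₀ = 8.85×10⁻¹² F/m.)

105 pJ

A = 139 mm² = 1.39×10⁻⁴ m².
Initially C₁ = ε₀A/d = 8.85×10⁻¹² × 1.39×10⁻⁴ / 3.39×10⁻⁵ = 3.63×10⁻¹¹ F.
U₁ = 1.03×10⁻⁹ J.
Isolated ⇒ Q is held fixed. C₂ = 9.77 C₁ and U = Q²/(2C), so U₂/U₁ = C₁/C₂ = 0.102.
U₂ = 0.102 × 1.03×10⁻⁹ = 1.05×10⁻¹⁰ J.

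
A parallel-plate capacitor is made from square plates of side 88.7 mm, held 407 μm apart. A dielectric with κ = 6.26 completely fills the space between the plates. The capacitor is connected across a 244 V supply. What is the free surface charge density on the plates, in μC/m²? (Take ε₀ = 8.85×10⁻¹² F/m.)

A = (88.7 mm)² = 7.87×10⁻³ m².
C = κε₀A/d = 6.26 × 8.85×10⁻¹² × 7.87×10⁻³ / 4.07×10⁻⁴ = 1.07×10⁻⁹ F.
σ = Q/A = CV/A = 1.07×10⁻⁹ × 244 / 7.87×10⁻³ = 3.32×10⁻⁵ C/m².

33.2 μC/m²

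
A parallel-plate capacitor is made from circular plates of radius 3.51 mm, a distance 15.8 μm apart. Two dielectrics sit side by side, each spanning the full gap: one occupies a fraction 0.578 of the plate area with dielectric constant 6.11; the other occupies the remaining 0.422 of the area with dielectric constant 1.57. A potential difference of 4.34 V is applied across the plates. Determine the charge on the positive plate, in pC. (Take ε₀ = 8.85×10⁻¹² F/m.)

A = π(3.51 mm)² = 3.87×10⁻⁵ m².
Side-by-side slabs ⇒ two capacitors in parallel, each spanning the full gap.
C₁ = κ₁ε₀A₁/d = 6.11 × 8.85×10⁻¹² × 2.24×10⁻⁵ / 1.58×10⁻⁵ = 7.66×10⁻¹¹ F.
C₂ = κ₂ε₀A₂/d = 1.57 × 8.85×10⁻¹² × 1.63×10⁻⁵ / 1.58×10⁻⁵ = 1.44×10⁻¹¹ F.
C = C₁ + C₂ = 9.09×10⁻¹¹ F.
Q = CV = 9.09×10⁻¹¹ × 4.34 = 3.95×10⁻¹⁰ C.

Q ≈ 395 pC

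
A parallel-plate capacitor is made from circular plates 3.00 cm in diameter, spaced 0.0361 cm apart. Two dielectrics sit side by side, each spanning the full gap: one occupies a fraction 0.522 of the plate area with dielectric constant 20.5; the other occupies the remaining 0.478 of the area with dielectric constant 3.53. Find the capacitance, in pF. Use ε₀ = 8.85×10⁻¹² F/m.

C ≈ 215 pF

A = π(3.00/2 cm)² = 7.07×10⁻⁴ m².
Side-by-side slabs ⇒ two capacitors in parallel, each spanning the full gap.
C₁ = κ₁ε₀A₁/d = 20.5 × 8.85×10⁻¹² × 3.69×10⁻⁴ / 3.61×10⁻⁴ = 1.85×10⁻¹⁰ F.
C₂ = κ₂ε₀A₂/d = 3.53 × 8.85×10⁻¹² × 3.38×10⁻⁴ / 3.61×10⁻⁴ = 2.92×10⁻¹¹ F.
C = C₁ + C₂ = 2.15×10⁻¹⁰ F.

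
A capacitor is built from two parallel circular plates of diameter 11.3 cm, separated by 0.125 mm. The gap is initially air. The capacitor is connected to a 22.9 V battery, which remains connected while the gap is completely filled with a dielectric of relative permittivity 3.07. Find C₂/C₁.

C = κε₀A/d scales with κ, so C₂/C₁ = κ = 3.07.

C₂/C₁ ≈ 3.07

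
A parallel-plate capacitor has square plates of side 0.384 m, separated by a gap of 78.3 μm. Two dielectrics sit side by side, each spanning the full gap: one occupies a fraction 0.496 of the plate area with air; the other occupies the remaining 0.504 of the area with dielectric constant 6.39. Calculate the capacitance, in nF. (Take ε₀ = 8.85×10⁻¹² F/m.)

A = (0.384 m)² = 0.147 m².
Side-by-side slabs ⇒ two capacitors in parallel, each spanning the full gap.
C₁ = κ₁ε₀A₁/d = 1.00 × 8.85×10⁻¹² × 7.31×10⁻² / 7.83×10⁻⁵ = 8.27×10⁻⁹ F.
C₂ = κ₂ε₀A₂/d = 6.39 × 8.85×10⁻¹² × 7.43×10⁻² / 7.83×10⁻⁵ = 5.37×10⁻⁸ F.
C = C₁ + C₂ = 6.19×10⁻⁸ F.

C ≈ 61.9 nF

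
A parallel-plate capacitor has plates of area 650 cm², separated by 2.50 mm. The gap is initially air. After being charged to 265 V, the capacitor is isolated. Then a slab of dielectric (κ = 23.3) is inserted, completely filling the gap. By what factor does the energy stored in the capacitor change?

Isolated ⇒ Q is held fixed.
C₂ = 23.3 C₁ and U = Q²/(2C), so U₂/U₁ = C₁/C₂ = 0.0429.

0.0429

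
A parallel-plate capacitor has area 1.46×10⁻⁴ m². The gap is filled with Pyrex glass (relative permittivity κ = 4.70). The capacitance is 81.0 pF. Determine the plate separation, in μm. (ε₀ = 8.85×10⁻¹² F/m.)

d = κε₀A/C = 4.70 × 8.85×10⁻¹² × 1.46×10⁻⁴ / 8.10×10⁻¹¹ = 7.50×10⁻⁵ m.

d ≈ 75.0 μm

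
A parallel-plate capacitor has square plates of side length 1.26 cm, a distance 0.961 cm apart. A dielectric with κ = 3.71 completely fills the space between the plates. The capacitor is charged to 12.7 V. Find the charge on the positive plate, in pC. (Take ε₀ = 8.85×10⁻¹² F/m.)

Q ≈ 6.89 pC

A = (1.26 cm)² = 1.59×10⁻⁴ m².
C = κε₀A/d = 3.71 × 8.85×10⁻¹² × 1.59×10⁻⁴ / 9.61×10⁻³ = 5.42×10⁻¹³ F.
Q = CV = 5.42×10⁻¹³ × 12.7 = 6.89×10⁻¹² C.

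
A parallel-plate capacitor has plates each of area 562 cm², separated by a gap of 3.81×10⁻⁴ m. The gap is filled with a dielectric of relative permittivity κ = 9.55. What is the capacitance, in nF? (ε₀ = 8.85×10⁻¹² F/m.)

A = 562 cm² = 5.62×10⁻² m².
C = κε₀A/d = 9.55 × 8.85×10⁻¹² × 5.62×10⁻² / 3.81×10⁻⁴ = 1.25×10⁻⁸ F.

12.5 nF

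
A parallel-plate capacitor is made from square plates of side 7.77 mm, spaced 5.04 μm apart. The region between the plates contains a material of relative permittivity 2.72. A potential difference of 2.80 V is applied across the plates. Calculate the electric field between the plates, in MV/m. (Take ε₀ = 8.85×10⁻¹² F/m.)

E = V/d = 2.80 / 5.04×10⁻⁶ = 5.56×10⁵ V/m.

E ≈ 0.556 MV/m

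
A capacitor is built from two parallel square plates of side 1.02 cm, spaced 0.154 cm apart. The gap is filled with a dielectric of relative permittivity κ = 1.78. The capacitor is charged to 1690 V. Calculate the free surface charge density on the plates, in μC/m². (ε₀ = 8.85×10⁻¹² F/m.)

A = (1.02 cm)² = 1.04×10⁻⁴ m².
C = κε₀A/d = 1.78 × 8.85×10⁻¹² × 1.04×10⁻⁴ / 1.54×10⁻³ = 1.06×10⁻¹² F.
σ = Q/A = CV/A = 1.06×10⁻¹² × 1690 / 1.04×10⁻⁴ = 1.73×10⁻⁵ C/m².

σ ≈ 17.3 μC/m²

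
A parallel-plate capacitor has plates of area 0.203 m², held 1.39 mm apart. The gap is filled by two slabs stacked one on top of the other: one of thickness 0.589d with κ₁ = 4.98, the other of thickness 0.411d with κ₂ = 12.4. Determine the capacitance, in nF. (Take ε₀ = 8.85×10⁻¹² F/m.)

Stacked slabs ⇒ two capacitors in series, each with the full plate area.
C₁ = κ₁ε₀A/d₁ = 4.98 × 8.85×10⁻¹² × 0.203 / 8.19×10⁻⁴ = 1.09×10⁻⁸ F.
C₂ = κ₂ε₀A/d₂ = 12.4 × 8.85×10⁻¹² × 0.203 / 5.71×10⁻⁴ = 3.90×10⁻⁸ F.
C = (1/C₁ + 1/C₂)⁻¹ = 8.54×10⁻⁹ F.

C ≈ 8.54 nF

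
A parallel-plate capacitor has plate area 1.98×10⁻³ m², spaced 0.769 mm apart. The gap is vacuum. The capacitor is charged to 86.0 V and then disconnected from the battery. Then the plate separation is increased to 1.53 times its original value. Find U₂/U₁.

U₂/U₁ ≈ 1.53

Isolated ⇒ Q is held fixed.
C₂ = 0.654 C₁ and U = Q²/(2C), so U₂/U₁ = C₁/C₂ = 1.53.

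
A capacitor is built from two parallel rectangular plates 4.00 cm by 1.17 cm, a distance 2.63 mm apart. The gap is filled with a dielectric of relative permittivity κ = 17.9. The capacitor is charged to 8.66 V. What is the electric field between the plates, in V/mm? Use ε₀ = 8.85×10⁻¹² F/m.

E = V/d = 8.66 / 2.63×10⁻³ = 3.29×10³ V/m.

3.29 V/mm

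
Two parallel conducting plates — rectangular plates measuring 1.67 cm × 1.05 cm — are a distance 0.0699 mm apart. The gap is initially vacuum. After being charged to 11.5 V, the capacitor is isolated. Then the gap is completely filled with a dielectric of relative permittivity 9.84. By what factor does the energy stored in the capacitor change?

0.102

Isolated ⇒ Q is held fixed.
C₂ = 9.84 C₁ and U = Q²/(2C), so U₂/U₁ = C₁/C₂ = 0.102.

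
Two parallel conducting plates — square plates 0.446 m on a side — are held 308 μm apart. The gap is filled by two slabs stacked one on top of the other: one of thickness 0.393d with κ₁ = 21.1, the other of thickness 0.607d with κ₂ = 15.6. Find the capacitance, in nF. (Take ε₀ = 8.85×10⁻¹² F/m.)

99.3 nF

A = (0.446 m)² = 0.199 m².
Stacked slabs ⇒ two capacitors in series, each with the full plate area.
C₁ = κ₁ε₀A/d₁ = 21.1 × 8.85×10⁻¹² × 0.199 / 1.21×10⁻⁴ = 3.07×10⁻⁷ F.
C₂ = κ₂ε₀A/d₂ = 15.6 × 8.85×10⁻¹² × 0.199 / 1.87×10⁻⁴ = 1.47×10⁻⁷ F.
C = (1/C₁ + 1/C₂)⁻¹ = 9.93×10⁻⁸ F.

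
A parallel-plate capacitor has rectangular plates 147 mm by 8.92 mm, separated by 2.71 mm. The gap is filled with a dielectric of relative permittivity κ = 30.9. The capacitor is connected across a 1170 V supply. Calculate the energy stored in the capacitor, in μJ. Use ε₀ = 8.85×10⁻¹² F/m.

U ≈ 90.6 μJ

A = 147 × 8.92 mm² = 1.31×10⁻³ m².
C = κε₀A/d = 30.9 × 8.85×10⁻¹² × 1.31×10⁻³ / 2.71×10⁻³ = 1.32×10⁻¹⁰ F.
U = ½CV² = ½ × 1.32×10⁻¹⁰ × (1170)² = 9.06×10⁻⁵ J.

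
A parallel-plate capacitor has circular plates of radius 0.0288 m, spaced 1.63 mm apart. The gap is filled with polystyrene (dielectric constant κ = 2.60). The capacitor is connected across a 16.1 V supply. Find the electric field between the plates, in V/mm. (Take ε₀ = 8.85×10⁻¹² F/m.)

E = V/d = 16.1 / 1.63×10⁻³ = 9.88×10³ V/m.

E ≈ 9.88 V/mm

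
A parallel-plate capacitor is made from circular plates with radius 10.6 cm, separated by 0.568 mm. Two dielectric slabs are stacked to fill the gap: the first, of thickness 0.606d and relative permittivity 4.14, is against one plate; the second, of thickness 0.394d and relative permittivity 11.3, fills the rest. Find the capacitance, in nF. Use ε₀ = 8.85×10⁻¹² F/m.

3.03 nF

A = π(10.6 cm)² = 3.53×10⁻² m².
Stacked slabs ⇒ two capacitors in series, each with the full plate area.
C₁ = κ₁ε₀A/d₁ = 4.14 × 8.85×10⁻¹² × 3.53×10⁻² / 3.44×10⁻⁴ = 3.76×10⁻⁹ F.
C₂ = κ₂ε₀A/d₂ = 11.3 × 8.85×10⁻¹² × 3.53×10⁻² / 2.24×10⁻⁴ = 1.58×10⁻⁸ F.
C = (1/C₁ + 1/C₂)⁻¹ = 3.03×10⁻⁹ F.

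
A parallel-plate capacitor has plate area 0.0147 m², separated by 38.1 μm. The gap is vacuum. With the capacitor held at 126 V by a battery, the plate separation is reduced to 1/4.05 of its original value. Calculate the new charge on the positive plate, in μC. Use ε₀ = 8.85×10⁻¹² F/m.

Q ≈ 1.74 μC

Initially C₁ = ε₀A/d = 8.85×10⁻¹² × 1.47×10⁻² / 3.81×10⁻⁵ = 3.41×10⁻⁹ F.
Q₁ = 4.30×10⁻⁷ C.
Battery connected ⇒ V is held fixed. C₂ = 4.05 C₁ and Q = CV, so Q₂/Q₁ = C₂/C₁ = 4.05.
Q₂ = 4.05 × 4.30×10⁻⁷ = 1.74×10⁻⁶ C.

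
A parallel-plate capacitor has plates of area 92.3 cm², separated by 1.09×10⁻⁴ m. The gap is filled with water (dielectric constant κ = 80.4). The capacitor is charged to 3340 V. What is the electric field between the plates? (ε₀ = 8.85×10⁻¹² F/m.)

E ≈ 30.6 MV/m

E = V/d = 3340 / 1.09×10⁻⁴ = 3.06×10⁷ V/m.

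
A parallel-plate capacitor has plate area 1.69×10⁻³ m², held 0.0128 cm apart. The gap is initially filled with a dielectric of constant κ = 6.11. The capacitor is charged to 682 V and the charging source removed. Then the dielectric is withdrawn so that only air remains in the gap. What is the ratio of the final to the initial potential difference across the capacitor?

V₂/V₁ ≈ 6.11

Isolated ⇒ Q is held fixed.
C₂ = 0.164 C₁ and V = Q/C, so V₂/V₁ = C₁/C₂ = 6.11.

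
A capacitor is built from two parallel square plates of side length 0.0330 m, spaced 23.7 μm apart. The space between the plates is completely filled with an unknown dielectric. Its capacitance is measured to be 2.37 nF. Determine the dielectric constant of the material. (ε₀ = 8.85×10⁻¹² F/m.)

5.83

A = (0.0330 m)² = 1.09×10⁻³ m².
κ = Cd/(ε₀A) = 2.37×10⁻⁹ × 2.37×10⁻⁵ / (8.85×10⁻¹² × 1.09×10⁻³) = 5.83.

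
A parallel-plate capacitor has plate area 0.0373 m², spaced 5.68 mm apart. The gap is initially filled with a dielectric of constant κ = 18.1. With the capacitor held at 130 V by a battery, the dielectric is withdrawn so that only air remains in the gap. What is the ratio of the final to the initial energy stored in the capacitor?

Battery connected ⇒ V is held fixed.
C₂ = 0.0552 C₁ and U = ½CV², so U₂/U₁ = C₂/C₁ = 0.0552.

0.0552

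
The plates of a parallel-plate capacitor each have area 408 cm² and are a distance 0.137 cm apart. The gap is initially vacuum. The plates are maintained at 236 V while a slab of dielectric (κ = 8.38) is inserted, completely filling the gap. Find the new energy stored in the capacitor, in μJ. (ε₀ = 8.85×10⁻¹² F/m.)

U ≈ 61.5 μJ

A = 408 cm² = 4.08×10⁻² m².
Initially C₁ = ε₀A/d = 8.85×10⁻¹² × 4.08×10⁻² / 1.37×10⁻³ = 2.64×10⁻¹⁰ F.
U₁ = 7.34×10⁻⁶ J.
Battery connected ⇒ V is held fixed. C₂ = 8.38 C₁ and U = ½CV², so U₂/U₁ = C₂/C₁ = 8.38.
U₂ = 8.38 × 7.34×10⁻⁶ = 6.15×10⁻⁵ J.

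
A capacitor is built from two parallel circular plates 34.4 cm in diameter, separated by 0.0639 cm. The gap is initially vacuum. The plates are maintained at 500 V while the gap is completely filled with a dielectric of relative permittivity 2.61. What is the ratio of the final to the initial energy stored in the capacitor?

Battery connected ⇒ V is held fixed.
C₂ = 2.61 C₁ and U = ½CV², so U₂/U₁ = C₂/C₁ = 2.61.

2.61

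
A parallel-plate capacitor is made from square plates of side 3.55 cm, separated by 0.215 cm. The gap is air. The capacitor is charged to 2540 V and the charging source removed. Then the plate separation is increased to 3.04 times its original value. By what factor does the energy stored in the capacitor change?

Isolated ⇒ Q is held fixed.
C₂ = 0.329 C₁ and U = Q²/(2C), so U₂/U₁ = C₁/C₂ = 3.04.

3.04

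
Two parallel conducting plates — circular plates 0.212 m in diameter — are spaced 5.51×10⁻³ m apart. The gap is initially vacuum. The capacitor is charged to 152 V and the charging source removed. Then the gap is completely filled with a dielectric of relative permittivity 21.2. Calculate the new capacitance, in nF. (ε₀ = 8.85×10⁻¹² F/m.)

A = π(0.212/2 m)² = 3.53×10⁻² m².
Initially C₁ = ε₀A/d = 8.85×10⁻¹² × 3.53×10⁻² / 5.51×10⁻³ = 5.67×10⁻¹¹ F.
C = κε₀A/d scales with κ, so C₂/C₁ = κ = 21.2.
C₂ = 21.2 × 5.67×10⁻¹¹ = 1.20×10⁻⁹ F.

C ≈ 1.20 nF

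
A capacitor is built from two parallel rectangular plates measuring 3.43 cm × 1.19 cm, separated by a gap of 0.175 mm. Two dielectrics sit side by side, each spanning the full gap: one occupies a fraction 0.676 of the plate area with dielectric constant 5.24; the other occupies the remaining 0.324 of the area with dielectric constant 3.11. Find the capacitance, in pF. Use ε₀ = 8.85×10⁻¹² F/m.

A = 3.43 × 1.19 cm² = 4.08×10⁻⁴ m².
Side-by-side slabs ⇒ two capacitors in parallel, each spanning the full gap.
C₁ = κ₁ε₀A₁/d = 5.24 × 8.85×10⁻¹² × 2.76×10⁻⁴ / 1.75×10⁻⁴ = 7.31×10⁻¹¹ F.
C₂ = κ₂ε₀A₂/d = 3.11 × 8.85×10⁻¹² × 1.32×10⁻⁴ / 1.75×10⁻⁴ = 2.08×10⁻¹¹ F.
C = C₁ + C₂ = 9.39×10⁻¹¹ F.

C ≈ 93.9 pF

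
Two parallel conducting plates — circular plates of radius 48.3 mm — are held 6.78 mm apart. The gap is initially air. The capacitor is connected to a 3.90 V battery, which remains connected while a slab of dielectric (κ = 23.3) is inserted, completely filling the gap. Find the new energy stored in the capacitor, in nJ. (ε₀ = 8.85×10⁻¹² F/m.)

A = π(48.3 mm)² = 7.33×10⁻³ m².
Initially C₁ = ε₀A/d = 8.85×10⁻¹² × 7.33×10⁻³ / 6.78×10⁻³ = 9.57×10⁻¹² F.
U₁ = 7.28×10⁻¹¹ J.
Battery connected ⇒ V is held fixed. C₂ = 23.3 C₁ and U = ½CV², so U₂/U₁ = C₂/C₁ = 23.3.
U₂ = 23.3 × 7.28×10⁻¹¹ = 1.70×10⁻⁹ J.

1.70 nJ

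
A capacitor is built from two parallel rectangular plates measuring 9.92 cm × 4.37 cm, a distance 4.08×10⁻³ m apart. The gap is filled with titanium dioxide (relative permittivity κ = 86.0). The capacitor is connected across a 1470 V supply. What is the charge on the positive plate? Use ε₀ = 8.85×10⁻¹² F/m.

1.19 μC

A = 9.92 × 4.37 cm² = 4.34×10⁻³ m².
C = κε₀A/d = 86.0 × 8.85×10⁻¹² × 4.34×10⁻³ / 4.08×10⁻³ = 8.09×10⁻¹⁰ F.
Q = CV = 8.09×10⁻¹⁰ × 1470 = 1.19×10⁻⁶ C.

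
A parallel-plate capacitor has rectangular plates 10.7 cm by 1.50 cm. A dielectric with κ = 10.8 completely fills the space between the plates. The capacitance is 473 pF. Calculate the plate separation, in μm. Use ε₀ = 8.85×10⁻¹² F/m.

324 μm

A = 10.7 × 1.50 cm² = 1.60×10⁻³ m².
d = κε₀A/C = 10.8 × 8.85×10⁻¹² × 1.60×10⁻³ / 4.73×10⁻¹⁰ = 3.24×10⁻⁴ m.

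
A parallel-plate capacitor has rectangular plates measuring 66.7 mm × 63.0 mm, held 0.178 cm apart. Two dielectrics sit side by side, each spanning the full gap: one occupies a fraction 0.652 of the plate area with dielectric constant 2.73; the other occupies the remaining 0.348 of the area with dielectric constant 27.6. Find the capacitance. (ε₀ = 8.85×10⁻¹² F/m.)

238 pF

A = 66.7 × 63.0 mm² = 4.20×10⁻³ m².
Side-by-side slabs ⇒ two capacitors in parallel, each spanning the full gap.
C₁ = κ₁ε₀A₁/d = 2.73 × 8.85×10⁻¹² × 2.74×10⁻³ / 1.78×10⁻³ = 3.72×10⁻¹¹ F.
C₂ = κ₂ε₀A₂/d = 27.6 × 8.85×10⁻¹² × 1.46×10⁻³ / 1.78×10⁻³ = 2.01×10⁻¹⁰ F.
C = C₁ + C₂ = 2.38×10⁻¹⁰ F.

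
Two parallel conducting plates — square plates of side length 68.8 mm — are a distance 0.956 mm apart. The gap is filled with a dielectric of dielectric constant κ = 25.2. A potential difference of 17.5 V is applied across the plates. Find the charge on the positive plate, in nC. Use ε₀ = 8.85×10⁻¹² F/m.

A = (68.8 mm)² = 4.73×10⁻³ m².
C = κε₀A/d = 25.2 × 8.85×10⁻¹² × 4.73×10⁻³ / 9.56×10⁻⁴ = 1.10×10⁻⁹ F.
Q = CV = 1.10×10⁻⁹ × 17.5 = 1.93×10⁻⁸ C.

19.3 nC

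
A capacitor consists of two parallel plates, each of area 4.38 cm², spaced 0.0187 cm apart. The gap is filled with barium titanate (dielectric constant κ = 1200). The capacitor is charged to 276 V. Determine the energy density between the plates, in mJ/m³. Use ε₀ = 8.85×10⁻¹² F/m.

u ≈ 1.16×10⁷ mJ/m³

E = V/d = 276 / 1.87×10⁻⁴ = 1.48×10⁶ V/m.
u = ½κε₀E² = ½ × 1200 × 8.85×10⁻¹² × (1.48×10⁶)² = 1.16×10⁴ J/m³.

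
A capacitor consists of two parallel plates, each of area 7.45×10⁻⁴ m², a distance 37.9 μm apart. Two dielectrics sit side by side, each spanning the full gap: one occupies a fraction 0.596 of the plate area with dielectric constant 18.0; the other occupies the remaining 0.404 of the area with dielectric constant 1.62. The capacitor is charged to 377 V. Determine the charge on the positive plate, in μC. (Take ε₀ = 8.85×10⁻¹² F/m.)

Q ≈ 0.747 μC

Side-by-side slabs ⇒ two capacitors in parallel, each spanning the full gap.
C₁ = κ₁ε₀A₁/d = 18.0 × 8.85×10⁻¹² × 4.44×10⁻⁴ / 3.79×10⁻⁵ = 1.87×10⁻⁹ F.
C₂ = κ₂ε₀A₂/d = 1.62 × 8.85×10⁻¹² × 3.01×10⁻⁴ / 3.79×10⁻⁵ = 1.14×10⁻¹⁰ F.
C = C₁ + C₂ = 1.98×10⁻⁹ F.
Q = CV = 1.98×10⁻⁹ × 377 = 7.47×10⁻⁷ C.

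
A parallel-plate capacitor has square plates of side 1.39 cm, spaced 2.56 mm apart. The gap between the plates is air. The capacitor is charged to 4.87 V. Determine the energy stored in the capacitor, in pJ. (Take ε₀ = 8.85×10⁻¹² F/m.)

7.92 pJ

A = (1.39 cm)² = 1.93×10⁻⁴ m².
C = ε₀A/d = 8.85×10⁻¹² × 1.93×10⁻⁴ / 2.56×10⁻³ = 6.68×10⁻¹³ F.
U = ½CV² = ½ × 6.68×10⁻¹³ × (4.87)² = 7.92×10⁻¹² J.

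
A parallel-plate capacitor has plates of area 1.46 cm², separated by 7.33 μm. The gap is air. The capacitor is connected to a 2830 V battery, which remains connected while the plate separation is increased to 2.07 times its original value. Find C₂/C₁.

C = ε₀A/d scales as 1/d, so C₂/C₁ = d₁/d₂ = 1/2.07 = 0.483.

0.483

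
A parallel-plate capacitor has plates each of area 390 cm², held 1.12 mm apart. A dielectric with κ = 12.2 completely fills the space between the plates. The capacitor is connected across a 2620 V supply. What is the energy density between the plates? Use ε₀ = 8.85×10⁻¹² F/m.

u ≈ 295 J/m³

E = V/d = 2620 / 1.12×10⁻³ = 2.34×10⁶ V/m.
u = ½κε₀E² = ½ × 12.2 × 8.85×10⁻¹² × (2.34×10⁶)² = 2.95×10² J/m³.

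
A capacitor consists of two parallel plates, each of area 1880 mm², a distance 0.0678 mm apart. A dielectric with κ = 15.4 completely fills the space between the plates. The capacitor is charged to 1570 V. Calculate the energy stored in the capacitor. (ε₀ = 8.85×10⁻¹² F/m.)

A = 1880 mm² = 1.88×10⁻³ m².
C = κε₀A/d = 15.4 × 8.85×10⁻¹² × 1.88×10⁻³ / 6.78×10⁻⁵ = 3.78×10⁻⁹ F.
U = ½CV² = ½ × 3.78×10⁻⁹ × (1570)² = 4.66×10⁻³ J.

U ≈ 4.66 mJ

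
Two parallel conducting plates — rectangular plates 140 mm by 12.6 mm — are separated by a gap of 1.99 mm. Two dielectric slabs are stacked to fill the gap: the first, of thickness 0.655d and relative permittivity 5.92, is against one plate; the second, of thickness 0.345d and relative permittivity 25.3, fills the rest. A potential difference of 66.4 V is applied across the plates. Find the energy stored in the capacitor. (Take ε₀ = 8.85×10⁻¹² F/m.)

A = 140 × 12.6 mm² = 1.76×10⁻³ m².
Stacked slabs ⇒ two capacitors in series, each with the full plate area.
C₁ = κ₁ε₀A/d₁ = 5.92 × 8.85×10⁻¹² × 1.76×10⁻³ / 1.30×10⁻³ = 7.09×10⁻¹¹ F.
C₂ = κ₂ε₀A/d₂ = 25.3 × 8.85×10⁻¹² × 1.76×10⁻³ / 6.87×10⁻⁴ = 5.75×10⁻¹⁰ F.
C = (1/C₁ + 1/C₂)⁻¹ = 6.31×10⁻¹¹ F.
U = ½CV² = ½ × 6.31×10⁻¹¹ × (66.4)² = 1.39×10⁻⁷ J.

U ≈ 139 nJ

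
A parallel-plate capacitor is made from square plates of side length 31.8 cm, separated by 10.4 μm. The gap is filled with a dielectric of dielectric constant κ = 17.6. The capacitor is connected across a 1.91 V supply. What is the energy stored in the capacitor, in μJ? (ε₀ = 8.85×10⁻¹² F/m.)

A = (31.8 cm)² = 0.101 m².
C = κε₀A/d = 17.6 × 8.85×10⁻¹² × 0.101 / 1.04×10⁻⁵ = 1.51×10⁻⁶ F.
U = ½CV² = ½ × 1.51×10⁻⁶ × (1.91)² = 2.76×10⁻⁶ J.

2.76 μJ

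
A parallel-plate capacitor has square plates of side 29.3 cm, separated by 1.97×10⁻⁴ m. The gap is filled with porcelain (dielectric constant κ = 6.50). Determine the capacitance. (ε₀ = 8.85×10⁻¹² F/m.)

25.1 nF

A = (29.3 cm)² = 8.58×10⁻² m².
C = κε₀A/d = 6.50 × 8.85×10⁻¹² × 8.58×10⁻² / 1.97×10⁻⁴ = 2.51×10⁻⁸ F.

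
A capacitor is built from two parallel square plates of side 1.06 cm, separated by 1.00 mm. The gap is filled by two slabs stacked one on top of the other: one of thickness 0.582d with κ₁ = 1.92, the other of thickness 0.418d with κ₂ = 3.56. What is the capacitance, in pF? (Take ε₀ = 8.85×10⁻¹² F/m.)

A = (1.06 cm)² = 1.12×10⁻⁴ m².
Stacked slabs ⇒ two capacitors in series, each with the full plate area.
C₁ = κ₁ε₀A/d₁ = 1.92 × 8.85×10⁻¹² × 1.12×10⁻⁴ / 5.82×10⁻⁴ = 3.28×10⁻¹² F.
C₂ = κ₂ε₀A/d₂ = 3.56 × 8.85×10⁻¹² × 1.12×10⁻⁴ / 4.18×10⁻⁴ = 8.47×10⁻¹² F.
C = (1/C₁ + 1/C₂)⁻¹ = 2.36×10⁻¹² F.

C ≈ 2.36 pF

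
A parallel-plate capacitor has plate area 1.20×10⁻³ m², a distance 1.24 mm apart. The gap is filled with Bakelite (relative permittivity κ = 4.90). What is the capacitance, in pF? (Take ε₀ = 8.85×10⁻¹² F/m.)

C = κε₀A/d = 4.90 × 8.85×10⁻¹² × 1.20×10⁻³ / 1.24×10⁻³ = 4.20×10⁻¹¹ F.

C ≈ 42.0 pF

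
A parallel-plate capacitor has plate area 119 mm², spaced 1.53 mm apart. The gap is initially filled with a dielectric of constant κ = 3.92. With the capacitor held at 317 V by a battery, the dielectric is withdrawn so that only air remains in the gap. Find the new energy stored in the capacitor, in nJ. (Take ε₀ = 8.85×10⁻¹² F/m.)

A = 119 mm² = 1.19×10⁻⁴ m².
Initially C₁ = κε₀A/d = 3.92 × 8.85×10⁻¹² × 1.19×10⁻⁴ / 1.53×10⁻³ = 2.70×10⁻¹² F.
U₁ = 1.36×10⁻⁷ J.
Battery connected ⇒ V is held fixed. C₂ = 0.255 C₁ and U = ½CV², so U₂/U₁ = C₂/C₁ = 0.255.
U₂ = 0.255 × 1.36×10⁻⁷ = 3.46×10⁻⁸ J.

U ≈ 34.6 nJ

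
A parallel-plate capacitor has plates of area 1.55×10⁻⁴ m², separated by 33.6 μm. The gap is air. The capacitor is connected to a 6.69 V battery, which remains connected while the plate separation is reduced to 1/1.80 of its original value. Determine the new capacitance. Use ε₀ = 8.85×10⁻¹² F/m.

C ≈ 73.5 pF

Initially C₁ = ε₀A/d = 8.85×10⁻¹² × 1.55×10⁻⁴ / 3.36×10⁻⁵ = 4.08×10⁻¹¹ F.
C = ε₀A/d scales as 1/d, so C₂/C₁ = d₁/d₂ = 1.80.
C₂ = 1.80 × 4.08×10⁻¹¹ = 7.35×10⁻¹¹ F.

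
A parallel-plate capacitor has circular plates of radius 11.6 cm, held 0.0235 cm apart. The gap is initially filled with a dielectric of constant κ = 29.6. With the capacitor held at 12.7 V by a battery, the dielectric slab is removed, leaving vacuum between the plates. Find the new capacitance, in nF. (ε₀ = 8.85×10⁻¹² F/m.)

C ≈ 1.59 nF

A = π(11.6 cm)² = 4.23×10⁻² m².
Initially C₁ = κε₀A/d = 29.6 × 8.85×10⁻¹² × 4.23×10⁻² / 2.35×10⁻⁴ = 4.71×10⁻⁸ F.
C = κε₀A/d scales with κ, so C₂/C₁ = 1/κ = 1/29.6 = 0.0338.
C₂ = 0.0338 × 4.71×10⁻⁸ = 1.59×10⁻⁹ F.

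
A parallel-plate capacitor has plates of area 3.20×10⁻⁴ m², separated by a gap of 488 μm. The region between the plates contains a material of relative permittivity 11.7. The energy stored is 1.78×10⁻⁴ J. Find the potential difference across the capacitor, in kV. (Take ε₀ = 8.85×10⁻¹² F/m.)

C = κε₀A/d = 11.7 × 8.85×10⁻¹² × 3.20×10⁻⁴ / 4.88×10⁻⁴ = 6.79×10⁻¹¹ F.
V = √(2U/C) = √(2 × 1.78×10⁻⁴ / 6.79×10⁻¹¹) = 2.29×10³ V.

V ≈ 2.29 kV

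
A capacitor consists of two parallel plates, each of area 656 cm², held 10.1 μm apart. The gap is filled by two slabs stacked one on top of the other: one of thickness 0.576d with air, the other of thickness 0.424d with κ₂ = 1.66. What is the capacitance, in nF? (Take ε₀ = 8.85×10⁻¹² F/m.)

A = 656 cm² = 6.56×10⁻² m².
Stacked slabs ⇒ two capacitors in series, each with the full plate area.
C₁ = κ₁ε₀A/d₁ = 1.00 × 8.85×10⁻¹² × 6.56×10⁻² / 5.82×10⁻⁶ = 9.98×10⁻⁸ F.
C₂ = κ₂ε₀A/d₂ = 1.66 × 8.85×10⁻¹² × 6.56×10⁻² / 4.28×10⁻⁶ = 2.25×10⁻⁷ F.
C = (1/C₁ + 1/C₂)⁻¹ = 6.91×10⁻⁸ F.

69.1 nF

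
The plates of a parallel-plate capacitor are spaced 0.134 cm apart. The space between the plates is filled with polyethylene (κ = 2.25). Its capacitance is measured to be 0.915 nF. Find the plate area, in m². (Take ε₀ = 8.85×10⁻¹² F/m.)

A = Cd/(κε₀) = 9.15×10⁻¹⁰ × 1.34×10⁻³ / (2.25 × 8.85×10⁻¹²) = 6.16×10⁻² m².

0.0616 m²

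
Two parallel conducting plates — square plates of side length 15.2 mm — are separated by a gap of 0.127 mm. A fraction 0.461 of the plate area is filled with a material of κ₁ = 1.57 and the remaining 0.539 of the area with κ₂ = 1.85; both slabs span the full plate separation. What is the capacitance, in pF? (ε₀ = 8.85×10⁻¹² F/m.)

27.7 pF

A = (15.2 mm)² = 2.31×10⁻⁴ m².
Side-by-side slabs ⇒ two capacitors in parallel, each spanning the full gap.
C₁ = κ₁ε₀A₁/d = 1.57 × 8.85×10⁻¹² × 1.07×10⁻⁴ / 1.27×10⁻⁴ = 1.17×10⁻¹¹ F.
C₂ = κ₂ε₀A₂/d = 1.85 × 8.85×10⁻¹² × 1.25×10⁻⁴ / 1.27×10⁻⁴ = 1.61×10⁻¹¹ F.
C = C₁ + C₂ = 2.77×10⁻¹¹ F.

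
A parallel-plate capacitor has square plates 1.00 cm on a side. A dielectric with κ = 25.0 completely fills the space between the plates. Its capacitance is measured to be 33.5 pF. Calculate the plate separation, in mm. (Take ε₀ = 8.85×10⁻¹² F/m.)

0.660 mm

A = (1.00 cm)² = 1.00×10⁻⁴ m².
d = κε₀A/C = 25.0 × 8.85×10⁻¹² × 1.00×10⁻⁴ / 3.35×10⁻¹¹ = 6.60×10⁻⁴ m.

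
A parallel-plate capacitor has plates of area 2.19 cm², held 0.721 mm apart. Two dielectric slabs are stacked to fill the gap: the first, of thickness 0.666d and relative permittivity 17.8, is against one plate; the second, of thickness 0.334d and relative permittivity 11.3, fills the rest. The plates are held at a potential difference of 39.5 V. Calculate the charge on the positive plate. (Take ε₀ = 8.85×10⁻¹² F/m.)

1.59 nC

A = 2.19 cm² = 2.19×10⁻⁴ m².
Stacked slabs ⇒ two capacitors in series, each with the full plate area.
C₁ = κ₁ε₀A/d₁ = 17.8 × 8.85×10⁻¹² × 2.19×10⁻⁴ / 4.80×10⁻⁴ = 7.18×10⁻¹¹ F.
C₂ = κ₂ε₀A/d₂ = 11.3 × 8.85×10⁻¹² × 2.19×10⁻⁴ / 2.41×10⁻⁴ = 9.09×10⁻¹¹ F.
C = (1/C₁ + 1/C₂)⁻¹ = 4.01×10⁻¹¹ F.
Q = CV = 4.01×10⁻¹¹ × 39.5 = 1.59×10⁻⁹ C.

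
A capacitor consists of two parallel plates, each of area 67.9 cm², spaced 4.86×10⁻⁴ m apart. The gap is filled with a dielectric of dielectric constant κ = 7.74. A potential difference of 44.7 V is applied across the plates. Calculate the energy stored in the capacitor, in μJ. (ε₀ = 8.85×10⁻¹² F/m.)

A = 67.9 cm² = 6.79×10⁻³ m².
C = κε₀A/d = 7.74 × 8.85×10⁻¹² × 6.79×10⁻³ / 4.86×10⁻⁴ = 9.57×10⁻¹⁰ F.
U = ½CV² = ½ × 9.57×10⁻¹⁰ × (44.7)² = 9.56×10⁻⁷ J.

U ≈ 0.956 μJ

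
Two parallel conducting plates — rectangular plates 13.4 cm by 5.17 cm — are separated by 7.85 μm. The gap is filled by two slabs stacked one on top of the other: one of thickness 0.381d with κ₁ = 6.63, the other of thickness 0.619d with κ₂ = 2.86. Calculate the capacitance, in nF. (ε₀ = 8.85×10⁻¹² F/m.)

28.5 nF

A = 13.4 × 5.17 cm² = 6.93×10⁻³ m².
Stacked slabs ⇒ two capacitors in series, each with the full plate area.
C₁ = κ₁ε₀A/d₁ = 6.63 × 8.85×10⁻¹² × 6.93×10⁻³ / 2.99×10⁻⁶ = 1.36×10⁻⁷ F.
C₂ = κ₂ε₀A/d₂ = 2.86 × 8.85×10⁻¹² × 6.93×10⁻³ / 4.86×10⁻⁶ = 3.61×10⁻⁸ F.
C = (1/C₁ + 1/C₂)⁻¹ = 2.85×10⁻⁸ F.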